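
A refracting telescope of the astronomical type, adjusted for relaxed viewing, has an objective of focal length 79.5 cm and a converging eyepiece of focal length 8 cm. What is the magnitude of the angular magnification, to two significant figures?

9.9

|M| = f_obj/|f_eye| = 79.5/8 = 9.938.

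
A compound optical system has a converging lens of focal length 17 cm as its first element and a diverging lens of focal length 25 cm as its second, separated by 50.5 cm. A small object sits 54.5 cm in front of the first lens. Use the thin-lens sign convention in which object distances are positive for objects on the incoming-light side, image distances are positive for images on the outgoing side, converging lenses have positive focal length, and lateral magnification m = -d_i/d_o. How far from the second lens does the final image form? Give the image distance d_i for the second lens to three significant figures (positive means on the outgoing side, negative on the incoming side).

Lens 1: 1/d_i1 = 1/f_1 - 1/d_o1 = 1/17 - 1/54.5 = 0.04047 cm^-1, so d_i1 = 24.707 cm.
The intermediate image is 24.707 cm to the right of lens 1, so d_o2 = L - d_i1 = 50.5 - 24.707 = 25.793 cm.
Lens 2: 1/d_i2 = 1/f_2 - 1/d_o2 = 1/(-25) - 1/(25.793) = -0.07877 cm^-1, so d_i2 = -12.695 cm.

-12.7 cm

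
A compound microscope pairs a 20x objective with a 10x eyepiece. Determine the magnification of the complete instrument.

200

The overall magnification of a compound microscope is the product of the objective and eyepiece magnifications:
M = M_obj x M_eye = 20 x 10 = 200.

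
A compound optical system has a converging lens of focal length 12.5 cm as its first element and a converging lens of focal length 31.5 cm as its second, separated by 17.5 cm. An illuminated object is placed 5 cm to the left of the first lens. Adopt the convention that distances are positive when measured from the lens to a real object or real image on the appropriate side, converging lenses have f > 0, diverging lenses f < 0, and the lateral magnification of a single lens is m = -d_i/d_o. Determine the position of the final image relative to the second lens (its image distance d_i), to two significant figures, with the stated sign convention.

Lens 1: 1/d_i1 = 1/f_1 - 1/d_o1 = 1/12.5 - 1/5 = -0.12000 cm^-1, so d_i1 = -8.333 cm.
The intermediate image is virtual, 8.333 cm to the left of lens 1, so d_o2 = L - d_i1 = 17.5 - (-8.333) = 25.833 cm.
Lens 2: 1/d_i2 = 1/f_2 - 1/d_o2 = 1/31.5 - 1/(25.833) = -0.00696 cm^-1, so d_i2 = -143.603 cm.

-140 cm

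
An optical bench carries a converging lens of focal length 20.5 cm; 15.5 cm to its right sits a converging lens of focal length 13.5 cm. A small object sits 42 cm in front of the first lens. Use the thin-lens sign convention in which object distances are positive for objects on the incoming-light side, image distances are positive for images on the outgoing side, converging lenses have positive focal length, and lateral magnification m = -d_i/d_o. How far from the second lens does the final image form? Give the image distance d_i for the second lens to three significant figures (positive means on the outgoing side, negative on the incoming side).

8.71 cm

Applying the thin-lens equation to the first lens, 1/20.5 = 1/42 + 1/d_i1, which gives d_i1 = 40.047 cm.
Since 40.047 cm > 15.5 cm, the first image lies past the second lens and serves as a virtual object: d_o2 = L - d_i1 = -24.547 cm.
Applying the thin-lens equation again with f_2 = 13.5 cm and d_o2 = -24.547 cm gives d_i2 = 8.710 cm.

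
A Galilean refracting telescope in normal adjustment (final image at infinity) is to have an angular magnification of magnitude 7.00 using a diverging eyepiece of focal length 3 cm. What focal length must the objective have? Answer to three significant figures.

21.0 cm

|M| = f_obj/|f_eye|, so f_obj = |M| x |f_eye| = 7.0 x 3 = 21.000 cm.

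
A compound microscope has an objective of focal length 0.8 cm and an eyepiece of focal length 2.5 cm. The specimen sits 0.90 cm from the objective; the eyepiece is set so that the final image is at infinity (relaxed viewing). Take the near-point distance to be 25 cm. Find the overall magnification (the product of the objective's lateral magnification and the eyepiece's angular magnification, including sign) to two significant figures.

Objective: 1/d_i = 1/f_obj - 1/d_o = 1/0.8 - 1/0.90 = 0.13889 cm^-1, so d_i = 7.200 cm.
m_obj = -d_i/d_o = -7.200/0.90 = -8.000.
Eyepiece angular magnification (image at infinity): M_eye = D/f_e = 25/2.5 = 10.000.
Overall M = m_obj x M_eye = (-8.000)(10.000) = -80.00.

-80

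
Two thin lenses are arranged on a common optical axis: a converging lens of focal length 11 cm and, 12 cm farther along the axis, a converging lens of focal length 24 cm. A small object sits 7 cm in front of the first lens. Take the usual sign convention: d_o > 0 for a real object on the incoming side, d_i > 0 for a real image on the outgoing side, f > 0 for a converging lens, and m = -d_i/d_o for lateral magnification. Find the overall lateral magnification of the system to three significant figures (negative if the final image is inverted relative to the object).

Lens 1: 1/d_i1 = 1/f_1 - 1/d_o1 = 1/11 - 1/7 = -0.05195 cm^-1, so d_i1 = -19.250 cm.
m_1 = -(-19.250)/7 = 2.7500.
The intermediate image is virtual, 19.250 cm to the left of lens 1, so d_o2 = L - d_i1 = 12 - (-19.250) = 31.250 cm.
Lens 2: 1/d_i2 = 1/f_2 - 1/d_o2 = 1/24 - 1/(31.250) = 0.00967 cm^-1, so d_i2 = 103.448 cm.
m_2 = -(103.448)/(31.250) = -3.3103.
Total m = m_1 x m_2 = (2.7500)(-3.3103) = -9.1034.

-9.10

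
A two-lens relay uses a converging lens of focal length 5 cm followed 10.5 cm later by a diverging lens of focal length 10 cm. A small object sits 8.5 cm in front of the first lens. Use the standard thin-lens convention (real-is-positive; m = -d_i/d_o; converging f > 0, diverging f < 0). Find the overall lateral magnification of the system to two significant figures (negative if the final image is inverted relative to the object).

Lens 1: 1/d_i1 = 1/f_1 - 1/d_o1 = 1/5 - 1/8.5 = 0.08235 cm^-1, so d_i1 = 12.143 cm.
m_1 = -(12.143)/8.5 = -1.4286.
Since 12.143 cm > 10.5 cm, the first image lies past the second lens and serves as a virtual object: d_o2 = L - d_i1 = -1.643 cm.
Lens 2: 1/d_i2 = 1/f_2 - 1/d_o2 = 1/(-10) - 1/(-1.643) = 0.50870 cm^-1, so d_i2 = 1.966 cm.
m_2 = -(1.966)/(-1.643) = 1.1966.
The system's lateral magnification is m_1 m_2 = (-1.4286)(1.1966) = -1.7094.

-1.7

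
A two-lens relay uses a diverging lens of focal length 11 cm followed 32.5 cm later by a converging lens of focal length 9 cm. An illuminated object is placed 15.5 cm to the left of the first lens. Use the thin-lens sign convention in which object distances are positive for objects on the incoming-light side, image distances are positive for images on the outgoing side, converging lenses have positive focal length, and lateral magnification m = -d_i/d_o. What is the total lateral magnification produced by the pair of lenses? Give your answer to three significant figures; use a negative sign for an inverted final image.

-0.125

Lens 1: 1/d_i1 = 1/f_1 - 1/d_o1 = 1/(-11) - 1/15.5 = -0.15543 cm^-1, so d_i1 = -6.434 cm.
m_1 = -(-6.434)/15.5 = 0.4151.
The intermediate image is virtual, 6.434 cm to the left of lens 1, so d_o2 = L - d_i1 = 32.5 - (-6.434) = 38.934 cm.
Lens 2: 1/d_i2 = 1/f_2 - 1/d_o2 = 1/9 - 1/(38.934) = 0.08543 cm^-1, so d_i2 = 11.706 cm.
m_2 = -(11.706)/(38.934) = -0.3007.
Overall magnification: m = m_1 m_2 = -0.1248.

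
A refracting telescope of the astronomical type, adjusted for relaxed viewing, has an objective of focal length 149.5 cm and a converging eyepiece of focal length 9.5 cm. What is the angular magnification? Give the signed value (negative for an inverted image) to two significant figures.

-16

M = -f_obj/f_eye = -149.5/(9.5) = -15.737.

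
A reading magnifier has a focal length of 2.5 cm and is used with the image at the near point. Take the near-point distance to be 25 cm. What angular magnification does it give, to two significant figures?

11

M = 1 + D/f = 1 + 25/2.5 = 11.000.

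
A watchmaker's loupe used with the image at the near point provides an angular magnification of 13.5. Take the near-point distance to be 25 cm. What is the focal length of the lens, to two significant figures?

2.0 cm

For the image at the near point, M = 1 + D/f.
f = D/(M - 1) = 25/(13.5 - 1) = 2.000 cm.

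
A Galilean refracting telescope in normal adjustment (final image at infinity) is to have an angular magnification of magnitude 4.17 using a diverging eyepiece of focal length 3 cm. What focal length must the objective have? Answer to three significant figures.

12.5 cm

|M| = f_obj/|f_eye|, so f_obj = |M| x |f_eye| = 4.17 x 3 = 12.510 cm.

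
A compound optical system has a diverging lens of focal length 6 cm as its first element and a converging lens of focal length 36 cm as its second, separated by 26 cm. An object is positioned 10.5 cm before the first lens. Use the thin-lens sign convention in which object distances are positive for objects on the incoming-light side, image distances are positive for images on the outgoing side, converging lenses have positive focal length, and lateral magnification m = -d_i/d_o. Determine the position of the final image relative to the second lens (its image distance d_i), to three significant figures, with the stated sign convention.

-174 cm

Applying the thin-lens equation to the first lens, 1/(-6) = 1/10.5 + 1/d_i1, which gives d_i1 = -3.818 cm.
With d_i1 < 0 the first image is virtual and lies on the object side; the object distance for lens 2 is d_o2 = 26 - (-3.818) = 29.818 cm.
Applying the thin-lens equation again with f_2 = 36 cm and d_o2 = 29.818 cm gives d_i2 = -173.647 cm.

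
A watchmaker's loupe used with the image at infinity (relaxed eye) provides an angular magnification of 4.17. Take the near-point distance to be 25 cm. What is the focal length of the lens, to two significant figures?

For the image at infinity, M = D/f.
f = D/M = 25/4.17 = 5.995 cm.

6.0 cm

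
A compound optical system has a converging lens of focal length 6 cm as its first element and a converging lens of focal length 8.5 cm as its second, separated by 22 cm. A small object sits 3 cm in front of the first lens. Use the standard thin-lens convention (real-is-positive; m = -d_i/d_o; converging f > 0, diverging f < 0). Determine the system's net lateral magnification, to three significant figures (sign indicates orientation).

-0.872

First lens: d_i1 = 1/(1/6 - 1/3) = -6.000 cm.
m_1 = -(-6.000)/3 = 2.0000.
With d_i1 < 0 the first image is virtual and lies on the object side; the object distance for lens 2 is d_o2 = 22 - (-6.000) = 28.000 cm.
Second lens: d_i2 = 1/(1/8.5 - 1/(28.000)) = 12.205 cm.
m_2 = -(12.205)/(28.000) = -0.4359.
Overall magnification: m = m_1 m_2 = -0.8718.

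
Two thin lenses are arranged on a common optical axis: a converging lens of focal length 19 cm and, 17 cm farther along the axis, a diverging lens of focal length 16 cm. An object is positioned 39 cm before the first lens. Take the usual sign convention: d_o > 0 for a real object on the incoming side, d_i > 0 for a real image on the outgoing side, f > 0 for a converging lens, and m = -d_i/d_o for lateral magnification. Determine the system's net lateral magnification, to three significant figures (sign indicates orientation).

3.75

Lens 1: 1/d_i1 = 1/f_1 - 1/d_o1 = 1/19 - 1/39 = 0.02699 cm^-1, so d_i1 = 37.050 cm.
m_1 = -(37.050)/39 = -0.9500.
Since 37.050 cm > 17 cm, the first image lies past the second lens and serves as a virtual object: d_o2 = L - d_i1 = -20.050 cm.
Lens 2: 1/d_i2 = 1/f_2 - 1/d_o2 = 1/(-16) - 1/(-20.050) = -0.01262 cm^-1, so d_i2 = -79.210 cm.
m_2 = -(-79.210)/(-20.050) = -3.9506.
The system's lateral magnification is m_1 m_2 = (-0.9500)(-3.9506) = 3.7531.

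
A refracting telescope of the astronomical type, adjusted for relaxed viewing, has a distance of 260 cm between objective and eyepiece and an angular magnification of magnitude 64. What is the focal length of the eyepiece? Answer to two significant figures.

In normal adjustment the tube length equals f_obj + f_eye and |M| = f_obj/f_eye.
So f_obj = 64 f_eye and 64 f_eye + f_eye = 260 cm, giving f_eye = 260/65 = 4.000 cm and f_obj = 256.000 cm.

4.0 cm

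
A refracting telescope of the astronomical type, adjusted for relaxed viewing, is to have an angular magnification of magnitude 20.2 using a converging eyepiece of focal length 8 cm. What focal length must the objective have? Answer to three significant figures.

162 cm

|M| = f_obj/|f_eye|, so f_obj = |M| x |f_eye| = 20.2 x 8 = 161.600 cm.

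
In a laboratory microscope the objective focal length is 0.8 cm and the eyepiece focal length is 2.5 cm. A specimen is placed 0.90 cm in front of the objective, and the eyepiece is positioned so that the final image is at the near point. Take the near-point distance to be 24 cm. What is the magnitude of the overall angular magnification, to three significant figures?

84.8

Objective: 1/d_i = 1/f_obj - 1/d_o = 1/0.8 - 1/0.90 = 0.13889 cm^-1, so d_i = 7.200 cm.
m_obj = -d_i/d_o = -7.200/0.90 = -8.000.
Eyepiece angular magnification (image at near point): M_eye = 1 + D/f_e = 1 + 24/2.5 = 10.600.
Overall M = m_obj x M_eye = (-8.000)(10.600) = -84.80.
|M| = 84.80.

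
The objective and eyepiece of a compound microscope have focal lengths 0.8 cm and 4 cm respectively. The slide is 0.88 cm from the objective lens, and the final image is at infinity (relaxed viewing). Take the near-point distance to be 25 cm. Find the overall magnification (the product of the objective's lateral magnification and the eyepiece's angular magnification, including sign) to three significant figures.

-62.5

Objective: 1/d_i = 1/f_obj - 1/d_o = 1/0.8 - 1/0.88 = 0.11364 cm^-1, so d_i = 8.800 cm.
m_obj = -d_i/d_o = -8.800/0.88 = -10.000.
Eyepiece angular magnification (image at infinity): M_eye = D/f_e = 25/4 = 6.250.
Overall M = m_obj x M_eye = (-10.000)(6.250) = -62.50.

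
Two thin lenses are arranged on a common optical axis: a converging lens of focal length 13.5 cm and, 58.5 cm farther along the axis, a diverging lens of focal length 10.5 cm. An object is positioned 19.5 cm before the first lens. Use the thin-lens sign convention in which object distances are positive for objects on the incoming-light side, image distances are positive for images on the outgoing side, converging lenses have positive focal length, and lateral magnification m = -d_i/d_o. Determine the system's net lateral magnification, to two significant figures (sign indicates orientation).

-0.94

Applying the thin-lens equation to the first lens, 1/13.5 = 1/19.5 + 1/d_i1, which gives d_i1 = 43.875 cm.
Its lateral magnification is m_1 = -d_i1/d_o1 = -(43.875)/19.5 = -2.2500.
The intermediate image is 43.875 cm to the right of lens 1, so d_o2 = L - d_i1 = 58.5 - 43.875 = 14.625 cm.
Applying the thin-lens equation again with f_2 = -10.5 cm and d_o2 = 14.625 cm gives d_i2 = -6.112 cm.
m_2 = -(-6.112)/(14.625) = 0.4179.
Total m = m_1 x m_2 = (-2.2500)(0.4179) = -0.9403.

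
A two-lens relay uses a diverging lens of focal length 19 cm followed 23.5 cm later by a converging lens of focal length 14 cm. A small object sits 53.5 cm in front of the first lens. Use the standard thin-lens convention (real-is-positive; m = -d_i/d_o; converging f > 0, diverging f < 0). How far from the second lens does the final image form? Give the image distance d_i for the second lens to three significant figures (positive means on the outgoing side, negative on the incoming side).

First lens: d_i1 = 1/(1/(-19) - 1/53.5) = -14.021 cm.
The intermediate image is virtual, 14.021 cm to the left of lens 1, so d_o2 = L - d_i1 = 23.5 - (-14.021) = 37.521 cm.
Second lens: d_i2 = 1/(1/14 - 1/(37.521)) = 22.333 cm.

22.3 cm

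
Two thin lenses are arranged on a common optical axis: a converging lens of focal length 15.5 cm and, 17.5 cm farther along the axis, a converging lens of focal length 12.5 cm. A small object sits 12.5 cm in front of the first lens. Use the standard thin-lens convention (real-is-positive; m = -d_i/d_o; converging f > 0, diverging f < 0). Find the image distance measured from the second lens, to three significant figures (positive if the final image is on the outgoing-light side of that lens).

14.7 cm

Applying the thin-lens equation to the first lens, 1/15.5 = 1/12.5 + 1/d_i1, which gives d_i1 = -64.583 cm.
With d_i1 < 0 the first image is virtual and lies on the object side; the object distance for lens 2 is d_o2 = 17.5 - (-64.583) = 82.083 cm.
Applying the thin-lens equation again with f_2 = 12.5 cm and d_o2 = 82.083 cm gives d_i2 = 14.746 cm.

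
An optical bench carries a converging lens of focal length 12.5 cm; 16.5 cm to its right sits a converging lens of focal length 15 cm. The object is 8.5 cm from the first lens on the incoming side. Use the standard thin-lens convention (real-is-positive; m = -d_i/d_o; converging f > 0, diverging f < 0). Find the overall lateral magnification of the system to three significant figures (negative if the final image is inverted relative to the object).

-1.67

Lens 1: 1/d_i1 = 1/f_1 - 1/d_o1 = 1/12.5 - 1/8.5 = -0.03765 cm^-1, so d_i1 = -26.563 cm.
m_1 = -(-26.563)/8.5 = 3.1250.
The intermediate image is virtual, 26.563 cm to the left of lens 1, so d_o2 = L - d_i1 = 16.5 - (-26.563) = 43.062 cm.
Lens 2: 1/d_i2 = 1/f_2 - 1/d_o2 = 1/15 - 1/(43.062) = 0.04344 cm^-1, so d_i2 = 23.018 cm.
m_2 = -(23.018)/(43.062) = -0.5345.
Total m = m_1 x m_2 = (3.1250)(-0.5345) = -1.6704.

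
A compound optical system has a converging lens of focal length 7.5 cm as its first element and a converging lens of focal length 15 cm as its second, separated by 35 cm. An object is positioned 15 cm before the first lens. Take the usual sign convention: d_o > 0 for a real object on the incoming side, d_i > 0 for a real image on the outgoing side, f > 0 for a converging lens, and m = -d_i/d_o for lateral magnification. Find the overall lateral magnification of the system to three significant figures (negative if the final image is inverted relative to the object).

Applying the thin-lens equation to the first lens, 1/7.5 = 1/15 + 1/d_i1, which gives d_i1 = 15.000 cm.
Its lateral magnification is m_1 = -d_i1/d_o1 = -(15.000)/15 = -1.0000.
Object distance for lens 2: d_o2 = 35 - 15.000 = 20.000 cm.
Applying the thin-lens equation again with f_2 = 15 cm and d_o2 = 20.000 cm gives d_i2 = 60.000 cm.
m_2 = -(60.000)/(20.000) = -3.0000.
Overall magnification: m = m_1 m_2 = 3.0000.

3.00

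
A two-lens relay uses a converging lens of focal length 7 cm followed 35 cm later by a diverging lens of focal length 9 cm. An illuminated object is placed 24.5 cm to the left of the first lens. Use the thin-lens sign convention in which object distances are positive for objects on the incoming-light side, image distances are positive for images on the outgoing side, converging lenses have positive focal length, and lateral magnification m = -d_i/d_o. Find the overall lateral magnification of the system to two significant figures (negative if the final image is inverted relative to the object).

-0.11

Lens 1: 1/d_i1 = 1/f_1 - 1/d_o1 = 1/7 - 1/24.5 = 0.10204 cm^-1, so d_i1 = 9.800 cm.
m_1 = -(9.800)/24.5 = -0.4000.
The intermediate image is 9.800 cm to the right of lens 1, so d_o2 = L - d_i1 = 35 - 9.800 = 25.200 cm.
Lens 2: 1/d_i2 = 1/f_2 - 1/d_o2 = 1/(-9) - 1/(25.200) = -0.15079 cm^-1, so d_i2 = -6.632 cm.
m_2 = -(-6.632)/(25.200) = 0.2632.
Overall magnification: m = m_1 m_2 = -0.1053.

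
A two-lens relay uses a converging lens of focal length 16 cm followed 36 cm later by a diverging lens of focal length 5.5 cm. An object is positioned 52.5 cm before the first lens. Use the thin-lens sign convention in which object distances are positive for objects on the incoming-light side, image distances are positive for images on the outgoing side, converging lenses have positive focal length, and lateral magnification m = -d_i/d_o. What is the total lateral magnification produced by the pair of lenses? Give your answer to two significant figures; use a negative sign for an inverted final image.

-0.13

Lens 1: 1/d_i1 = 1/f_1 - 1/d_o1 = 1/16 - 1/52.5 = 0.04345 cm^-1, so d_i1 = 23.014 cm.
m_1 = -(23.014)/52.5 = -0.4384.
That image sits 12.986 cm in front of the second lens, so d_o2 = 12.986 cm.
Lens 2: 1/d_i2 = 1/f_2 - 1/d_o2 = 1/(-5.5) - 1/(12.986) = -0.25882 cm^-1, so d_i2 = -3.864 cm.
m_2 = -(-3.864)/(12.986) = 0.2975.
The system's lateral magnification is m_1 m_2 = (-0.4384)(0.2975) = -0.1304.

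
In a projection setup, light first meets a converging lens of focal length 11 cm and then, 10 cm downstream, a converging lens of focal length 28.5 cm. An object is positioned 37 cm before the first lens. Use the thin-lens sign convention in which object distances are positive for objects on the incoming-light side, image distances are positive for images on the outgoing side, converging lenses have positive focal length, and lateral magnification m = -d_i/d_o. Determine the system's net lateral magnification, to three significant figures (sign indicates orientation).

-0.353

Lens 1: 1/d_i1 = 1/f_1 - 1/d_o1 = 1/11 - 1/37 = 0.06388 cm^-1, so d_i1 = 15.654 cm.
m_1 = -(15.654)/37 = -0.4231.
Since 15.654 cm > 10 cm, the first image lies past the second lens and serves as a virtual object: d_o2 = L - d_i1 = -5.654 cm.
Lens 2: 1/d_i2 = 1/f_2 - 1/d_o2 = 1/28.5 - 1/(-5.654) = 0.21196 cm^-1, so d_i2 = 4.718 cm.
m_2 = -(4.718)/(-5.654) = 0.8345.
Overall magnification: m = m_1 m_2 = -0.3530.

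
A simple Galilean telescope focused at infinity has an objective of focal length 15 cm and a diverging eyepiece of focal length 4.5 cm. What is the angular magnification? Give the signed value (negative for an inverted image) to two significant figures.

M = -f_obj/f_eye = -15/(-4.5) = 3.333.

3.3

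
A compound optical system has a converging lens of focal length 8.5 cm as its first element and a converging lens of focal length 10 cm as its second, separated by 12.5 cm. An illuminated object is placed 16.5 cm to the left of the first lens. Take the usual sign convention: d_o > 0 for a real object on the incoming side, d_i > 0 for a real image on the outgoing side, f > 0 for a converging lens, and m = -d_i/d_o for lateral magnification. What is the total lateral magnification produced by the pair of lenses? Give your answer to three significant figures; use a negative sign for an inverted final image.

-0.707

Applying the thin-lens equation to the first lens, 1/8.5 = 1/16.5 + 1/d_i1, which gives d_i1 = 17.531 cm.
Its lateral magnification is m_1 = -d_i1/d_o1 = -(17.531)/16.5 = -1.0625.
Since 17.531 cm > 12.5 cm, the first image lies past the second lens and serves as a virtual object: d_o2 = L - d_i1 = -5.031 cm.
Applying the thin-lens equation again with f_2 = 10 cm and d_o2 = -5.031 cm gives d_i2 = 3.347 cm.
m_2 = -(3.347)/(-5.031) = 0.6653.
Total m = m_1 x m_2 = (-1.0625)(0.6653) = -0.7069.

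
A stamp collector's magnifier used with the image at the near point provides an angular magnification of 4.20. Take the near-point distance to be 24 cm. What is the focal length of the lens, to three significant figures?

For the image at the near point, M = 1 + D/f.
f = D/(M - 1) = 24/(4.2 - 1) = 7.500 cm.

7.50 cm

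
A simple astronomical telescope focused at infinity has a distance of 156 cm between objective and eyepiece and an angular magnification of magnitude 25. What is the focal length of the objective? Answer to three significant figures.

In normal adjustment the tube length equals f_obj + f_eye and |M| = f_obj/f_eye.
So f_obj = 25 f_eye and 25 f_eye + f_eye = 156 cm, giving f_eye = 156/26 = 6.000 cm and f_obj = 150.000 cm.

150 cm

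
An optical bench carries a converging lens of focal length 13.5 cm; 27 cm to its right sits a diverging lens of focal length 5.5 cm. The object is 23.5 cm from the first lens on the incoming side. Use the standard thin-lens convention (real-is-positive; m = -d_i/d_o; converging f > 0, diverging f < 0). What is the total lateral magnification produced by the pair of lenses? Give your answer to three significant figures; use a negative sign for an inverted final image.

-9.58

Applying the thin-lens equation to the first lens, 1/13.5 = 1/23.5 + 1/d_i1, which gives d_i1 = 31.725 cm.
Its lateral magnification is m_1 = -d_i1/d_o1 = -(31.725)/23.5 = -1.3500.
Since 31.725 cm > 27 cm, the first image lies past the second lens and serves as a virtual object: d_o2 = L - d_i1 = -4.725 cm.
Applying the thin-lens equation again with f_2 = -5.5 cm and d_o2 = -4.725 cm gives d_i2 = 33.532 cm.
m_2 = -(33.532)/(-4.725) = 7.0968.
Total m = m_1 x m_2 = (-1.3500)(7.0968) = -9.5806.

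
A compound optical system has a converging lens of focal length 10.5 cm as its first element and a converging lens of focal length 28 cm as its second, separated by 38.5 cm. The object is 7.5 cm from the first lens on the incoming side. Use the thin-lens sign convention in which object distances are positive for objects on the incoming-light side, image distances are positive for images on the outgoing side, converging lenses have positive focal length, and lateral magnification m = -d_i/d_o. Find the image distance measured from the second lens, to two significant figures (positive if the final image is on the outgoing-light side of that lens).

Lens 1: 1/d_i1 = 1/f_1 - 1/d_o1 = 1/10.5 - 1/7.5 = -0.03810 cm^-1, so d_i1 = -26.250 cm.
The intermediate image is virtual, 26.250 cm to the left of lens 1, so d_o2 = L - d_i1 = 38.5 - (-26.250) = 64.750 cm.
Lens 2: 1/d_i2 = 1/f_2 - 1/d_o2 = 1/28 - 1/(64.750) = 0.02027 cm^-1, so d_i2 = 49.333 cm.

49 cm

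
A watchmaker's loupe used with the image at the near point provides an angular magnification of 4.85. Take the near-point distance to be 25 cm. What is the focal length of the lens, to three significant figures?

For the image at the near point, M = 1 + D/f.
f = D/(M - 1) = 25/(4.85 - 1) = 6.494 cm.

6.49 cm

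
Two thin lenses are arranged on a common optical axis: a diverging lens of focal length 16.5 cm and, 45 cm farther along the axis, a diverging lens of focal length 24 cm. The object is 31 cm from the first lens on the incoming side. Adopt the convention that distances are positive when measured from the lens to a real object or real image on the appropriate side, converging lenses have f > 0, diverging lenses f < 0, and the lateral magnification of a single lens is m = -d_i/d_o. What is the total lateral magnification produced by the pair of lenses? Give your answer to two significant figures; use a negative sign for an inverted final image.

Lens 1: 1/d_i1 = 1/f_1 - 1/d_o1 = 1/(-16.5) - 1/31 = -0.09286 cm^-1, so d_i1 = -10.768 cm.
m_1 = -(-10.768)/31 = 0.3474.
With d_i1 < 0 the first image is virtual and lies on the object side; the object distance for lens 2 is d_o2 = 45 - (-10.768) = 55.768 cm.
Lens 2: 1/d_i2 = 1/f_2 - 1/d_o2 = 1/(-24) - 1/(55.768) = -0.05960 cm^-1, so d_i2 = -16.779 cm.
m_2 = -(-16.779)/(55.768) = 0.3009.
Total m = m_1 x m_2 = (0.3474)(0.3009) = 0.1045.

0.10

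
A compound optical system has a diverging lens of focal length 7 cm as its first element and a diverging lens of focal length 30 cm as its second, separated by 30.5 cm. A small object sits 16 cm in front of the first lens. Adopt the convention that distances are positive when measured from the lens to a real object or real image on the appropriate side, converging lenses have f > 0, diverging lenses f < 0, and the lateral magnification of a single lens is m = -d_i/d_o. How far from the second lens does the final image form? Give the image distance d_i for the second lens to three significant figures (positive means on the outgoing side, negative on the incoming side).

-16.2 cm

Lens 1: 1/d_i1 = 1/f_1 - 1/d_o1 = 1/(-7) - 1/16 = -0.20536 cm^-1, so d_i1 = -4.870 cm.
The intermediate image is virtual, 4.870 cm to the left of lens 1, so d_o2 = L - d_i1 = 30.5 - (-4.870) = 35.370 cm.
Lens 2: 1/d_i2 = 1/f_2 - 1/d_o2 = 1/(-30) - 1/(35.370) = -0.06161 cm^-1, so d_i2 = -16.232 cm.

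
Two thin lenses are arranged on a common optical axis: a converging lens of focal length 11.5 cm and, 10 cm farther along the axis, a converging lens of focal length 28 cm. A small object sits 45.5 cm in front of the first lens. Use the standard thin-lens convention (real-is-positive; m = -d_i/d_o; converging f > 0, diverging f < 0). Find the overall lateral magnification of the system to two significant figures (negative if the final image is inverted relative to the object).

-0.28

Applying the thin-lens equation to the first lens, 1/11.5 = 1/45.5 + 1/d_i1, which gives d_i1 = 15.390 cm.
Its lateral magnification is m_1 = -d_i1/d_o1 = -(15.390)/45.5 = -0.3382.
Since 15.390 cm > 10 cm, the first image lies past the second lens and serves as a virtual object: d_o2 = L - d_i1 = -5.390 cm.
Applying the thin-lens equation again with f_2 = 28 cm and d_o2 = -5.390 cm gives d_i2 = 4.520 cm.
m_2 = -(4.520)/(-5.390) = 0.8386.
The system's lateral magnification is m_1 m_2 = (-0.3382)(0.8386) = -0.2836.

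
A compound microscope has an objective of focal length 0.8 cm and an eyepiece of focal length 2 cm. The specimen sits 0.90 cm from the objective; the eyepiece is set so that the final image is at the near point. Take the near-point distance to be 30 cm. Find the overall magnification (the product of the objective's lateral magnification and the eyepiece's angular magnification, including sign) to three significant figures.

Objective: 1/d_i = 1/f_obj - 1/d_o = 1/0.8 - 1/0.90 = 0.13889 cm^-1, so d_i = 7.200 cm.
m_obj = -d_i/d_o = -7.200/0.90 = -8.000.
Eyepiece angular magnification (image at near point): M_eye = 1 + D/f_e = 1 + 30/2 = 16.000.
Overall M = m_obj x M_eye = (-8.000)(16.000) = -128.00.

-128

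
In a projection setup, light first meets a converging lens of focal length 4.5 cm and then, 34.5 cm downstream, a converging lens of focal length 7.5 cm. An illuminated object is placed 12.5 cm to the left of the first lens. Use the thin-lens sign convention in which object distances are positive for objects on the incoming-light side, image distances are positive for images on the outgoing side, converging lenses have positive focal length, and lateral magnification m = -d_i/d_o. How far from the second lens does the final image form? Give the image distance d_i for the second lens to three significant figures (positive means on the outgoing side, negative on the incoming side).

10.3 cm

Lens 1: 1/d_i1 = 1/f_1 - 1/d_o1 = 1/4.5 - 1/12.5 = 0.14222 cm^-1, so d_i1 = 7.031 cm.
The intermediate image is 7.031 cm to the right of lens 1, so d_o2 = L - d_i1 = 34.5 - 7.031 = 27.469 cm.
Lens 2: 1/d_i2 = 1/f_2 - 1/d_o2 = 1/7.5 - 1/(27.469) = 0.09693 cm^-1, so d_i2 = 10.317 cm.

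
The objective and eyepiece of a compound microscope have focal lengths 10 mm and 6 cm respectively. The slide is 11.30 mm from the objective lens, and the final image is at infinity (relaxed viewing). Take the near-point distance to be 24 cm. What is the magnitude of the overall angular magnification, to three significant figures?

Convert to cm: f_obj = 10 mm = 1 cm; d_o = 11.30 mm = 1.13 cm.
Objective: 1/d_i = 1/f_obj - 1/d_o = 1/1 - 1/1.13 = 0.11504 cm^-1, so d_i = 8.692 cm.
m_obj = -d_i/d_o = -8.692/1.13 = -7.692.
Eyepiece angular magnification (image at infinity): M_eye = D/f_e = 24/6 = 4.000.
Overall M = m_obj x M_eye = (-7.692)(4.000) = -30.77.
|M| = 30.77.

30.8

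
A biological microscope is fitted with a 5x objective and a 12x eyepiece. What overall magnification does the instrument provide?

The overall magnification of a compound microscope is the product of the objective and eyepiece magnifications:
M = M_obj x M_eye = 5 x 12 = 60.

60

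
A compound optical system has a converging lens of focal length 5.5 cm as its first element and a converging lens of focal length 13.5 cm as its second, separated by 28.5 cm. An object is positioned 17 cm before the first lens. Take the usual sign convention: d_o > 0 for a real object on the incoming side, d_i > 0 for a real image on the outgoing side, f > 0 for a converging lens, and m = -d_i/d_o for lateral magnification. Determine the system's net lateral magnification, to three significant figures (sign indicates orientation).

0.940

Lens 1: 1/d_i1 = 1/f_1 - 1/d_o1 = 1/5.5 - 1/17 = 0.12299 cm^-1, so d_i1 = 8.130 cm.
m_1 = -(8.130)/17 = -0.4783.
That image sits 20.370 cm in front of the second lens, so d_o2 = 20.370 cm.
Lens 2: 1/d_i2 = 1/f_2 - 1/d_o2 = 1/13.5 - 1/(20.370) = 0.02498 cm^-1, so d_i2 = 40.030 cm.
m_2 = -(40.030)/(20.370) = -1.9652.
Total m = m_1 x m_2 = (-0.4783)(-1.9652) = 0.9399.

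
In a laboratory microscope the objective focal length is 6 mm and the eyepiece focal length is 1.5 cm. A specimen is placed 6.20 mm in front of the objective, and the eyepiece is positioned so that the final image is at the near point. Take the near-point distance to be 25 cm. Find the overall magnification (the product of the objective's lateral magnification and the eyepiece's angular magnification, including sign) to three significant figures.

-530

Convert to cm: f_obj = 6 mm = 0.6 cm; d_o = 6.20 mm = 0.62 cm.
Objective: 1/d_i = 1/f_obj - 1/d_o = 1/0.6 - 1/0.62 = 0.05376 cm^-1, so d_i = 18.600 cm.
m_obj = -d_i/d_o = -18.600/0.62 = -30.000.
Eyepiece angular magnification (image at near point): M_eye = 1 + D/f_e = 1 + 25/1.5 = 17.667.
Overall M = m_obj x M_eye = (-30.000)(17.667) = -530.00.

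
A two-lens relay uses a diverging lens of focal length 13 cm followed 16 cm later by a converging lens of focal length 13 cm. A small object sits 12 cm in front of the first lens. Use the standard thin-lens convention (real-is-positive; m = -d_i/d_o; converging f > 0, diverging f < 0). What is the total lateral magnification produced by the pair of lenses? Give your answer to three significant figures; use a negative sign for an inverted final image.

-0.732

Applying the thin-lens equation to the first lens, 1/(-13) = 1/12 + 1/d_i1, which gives d_i1 = -6.240 cm.
Its lateral magnification is m_1 = -d_i1/d_o1 = -(-6.240)/12 = 0.5200.
The intermediate image is virtual, 6.240 cm to the left of lens 1, so d_o2 = L - d_i1 = 16 - (-6.240) = 22.240 cm.
Applying the thin-lens equation again with f_2 = 13 cm and d_o2 = 22.240 cm gives d_i2 = 31.290 cm.
m_2 = -(31.290)/(22.240) = -1.4069.
Total m = m_1 x m_2 = (0.5200)(-1.4069) = -0.7316.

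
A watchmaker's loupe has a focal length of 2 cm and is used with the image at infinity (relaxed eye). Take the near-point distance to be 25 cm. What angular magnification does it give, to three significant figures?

12.5

M = D/f = 25/2 = 12.500.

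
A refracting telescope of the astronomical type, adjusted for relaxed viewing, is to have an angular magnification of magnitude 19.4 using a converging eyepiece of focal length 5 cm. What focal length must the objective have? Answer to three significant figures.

97.0 cm

|M| = f_obj/|f_eye|, so f_obj = |M| x |f_eye| = 19.4 x 5 = 97.000 cm.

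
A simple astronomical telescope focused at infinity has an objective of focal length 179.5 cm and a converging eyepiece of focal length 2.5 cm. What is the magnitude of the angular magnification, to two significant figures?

72

|M| = f_obj/|f_eye| = 179.5/2.5 = 71.800.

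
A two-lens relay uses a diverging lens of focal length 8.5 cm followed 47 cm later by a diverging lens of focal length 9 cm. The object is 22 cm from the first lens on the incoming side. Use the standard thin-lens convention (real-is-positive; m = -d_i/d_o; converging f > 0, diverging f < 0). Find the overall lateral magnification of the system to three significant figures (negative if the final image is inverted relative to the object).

Applying the thin-lens equation to the first lens, 1/(-8.5) = 1/22 + 1/d_i1, which gives d_i1 = -6.131 cm.
Its lateral magnification is m_1 = -d_i1/d_o1 = -(-6.131)/22 = 0.2787.
The intermediate image is virtual, 6.131 cm to the left of lens 1, so d_o2 = L - d_i1 = 47 - (-6.131) = 53.131 cm.
Applying the thin-lens equation again with f_2 = -9 cm and d_o2 = 53.131 cm gives d_i2 = -7.696 cm.
m_2 = -(-7.696)/(53.131) = 0.1449.
The system's lateral magnification is m_1 m_2 = (0.2787)(0.1449) = 0.0404.

0.0404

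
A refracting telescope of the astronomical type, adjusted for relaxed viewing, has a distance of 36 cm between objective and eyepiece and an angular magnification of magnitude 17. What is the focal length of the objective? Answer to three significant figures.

34.0 cm

In normal adjustment the tube length equals f_obj + f_eye and |M| = f_obj/f_eye.
So f_obj = 17 f_eye and 17 f_eye + f_eye = 36 cm, giving f_eye = 36/18 = 2.000 cm and f_obj = 34.000 cm.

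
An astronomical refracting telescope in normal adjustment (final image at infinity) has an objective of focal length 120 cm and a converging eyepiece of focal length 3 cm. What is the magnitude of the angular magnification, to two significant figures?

|M| = f_obj/|f_eye| = 120/3 = 40.000.

40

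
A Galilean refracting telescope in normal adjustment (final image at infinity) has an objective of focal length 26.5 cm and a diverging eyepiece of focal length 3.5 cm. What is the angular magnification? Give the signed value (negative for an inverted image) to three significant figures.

7.57

M = -f_obj/f_eye = -26.5/(-3.5) = 7.571.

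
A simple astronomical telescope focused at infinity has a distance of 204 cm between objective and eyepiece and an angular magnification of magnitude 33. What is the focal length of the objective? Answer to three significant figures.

In normal adjustment the tube length equals f_obj + f_eye and |M| = f_obj/f_eye.
So f_obj = 33 f_eye and 33 f_eye + f_eye = 204 cm, giving f_eye = 204/34 = 6.000 cm and f_obj = 198.000 cm.

198 cm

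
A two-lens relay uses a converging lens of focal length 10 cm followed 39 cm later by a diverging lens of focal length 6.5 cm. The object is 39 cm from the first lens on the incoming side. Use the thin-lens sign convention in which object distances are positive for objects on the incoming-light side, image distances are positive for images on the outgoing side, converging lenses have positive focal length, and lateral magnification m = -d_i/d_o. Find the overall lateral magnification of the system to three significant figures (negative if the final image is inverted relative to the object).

Applying the thin-lens equation to the first lens, 1/10 = 1/39 + 1/d_i1, which gives d_i1 = 13.448 cm.
Its lateral magnification is m_1 = -d_i1/d_o1 = -(13.448)/39 = -0.3448.
The intermediate image is 13.448 cm to the right of lens 1, so d_o2 = L - d_i1 = 39 - 13.448 = 25.552 cm.
Applying the thin-lens equation again with f_2 = -6.5 cm and d_o2 = 25.552 cm gives d_i2 = -5.182 cm.
m_2 = -(-5.182)/(25.552) = 0.2028.
Overall magnification: m = m_1 m_2 = -0.0699.

-0.0699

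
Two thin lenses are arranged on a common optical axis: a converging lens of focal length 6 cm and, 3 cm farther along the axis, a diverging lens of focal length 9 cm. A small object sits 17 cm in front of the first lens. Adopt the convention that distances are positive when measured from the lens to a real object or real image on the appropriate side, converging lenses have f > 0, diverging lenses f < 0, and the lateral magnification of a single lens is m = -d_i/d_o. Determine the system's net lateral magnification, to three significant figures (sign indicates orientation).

-1.80

Lens 1: 1/d_i1 = 1/f_1 - 1/d_o1 = 1/6 - 1/17 = 0.10784 cm^-1, so d_i1 = 9.273 cm.
m_1 = -(9.273)/17 = -0.5455.
Since 9.273 cm > 3 cm, the first image lies past the second lens and serves as a virtual object: d_o2 = L - d_i1 = -6.273 cm.
Lens 2: 1/d_i2 = 1/f_2 - 1/d_o2 = 1/(-9) - 1/(-6.273) = 0.04831 cm^-1, so d_i2 = 20.700 cm.
m_2 = -(20.700)/(-6.273) = 3.3000.
Total m = m_1 x m_2 = (-0.5455)(3.3000) = -1.8000.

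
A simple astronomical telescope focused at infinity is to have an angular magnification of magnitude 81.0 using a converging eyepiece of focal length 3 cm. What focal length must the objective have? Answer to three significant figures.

|M| = f_obj/|f_eye|, so f_obj = |M| x |f_eye| = 81.0 x 3 = 243.000 cm.

243 cm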